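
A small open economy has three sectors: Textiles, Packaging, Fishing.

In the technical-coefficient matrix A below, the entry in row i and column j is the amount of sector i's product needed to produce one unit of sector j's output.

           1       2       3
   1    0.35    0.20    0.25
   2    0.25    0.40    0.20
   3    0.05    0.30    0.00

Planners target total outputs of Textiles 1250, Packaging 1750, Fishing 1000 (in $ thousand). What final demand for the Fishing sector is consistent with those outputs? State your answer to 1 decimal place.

d_3 = 412.5

I − A =
  [   0.65    -0.20    -0.25]
  [  -0.25     0.60    -0.20]
  [  -0.05    -0.30     1.00]
d = (I − A) x:
  d_1 = (+0.65)·1250 + (-0.20)·1750 + (-0.25)·1000 = 212.5
  d_2 = (-0.25)·1250 + (+0.60)·1750 + (-0.20)·1000 = 537.5
  d_3 = (-0.05)·1250 + (-0.30)·1750 + (+1.00)·1000 = 412.5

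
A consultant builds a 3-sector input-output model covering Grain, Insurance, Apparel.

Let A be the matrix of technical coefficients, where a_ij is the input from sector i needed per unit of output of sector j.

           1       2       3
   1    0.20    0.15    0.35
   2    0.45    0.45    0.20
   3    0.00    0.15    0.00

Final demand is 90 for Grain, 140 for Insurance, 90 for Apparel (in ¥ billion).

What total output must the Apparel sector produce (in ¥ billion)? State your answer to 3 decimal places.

x_3 = 173.605

I − A =
  [   0.80    -0.15    -0.35]
  [  -0.45     0.55    -0.20]
  [   0.00    -0.15     1.00]
Cofactors of I−A, C_ij = (−1)^(i+j)·(minor ij) (rows/columns in the sector order above):
  C_11 = (0.55)(1.00) − (-0.20)(-0.15) = 0.5200
  C_12 = −[(-0.45)(1.00) − (-0.20)(0.00)] = 0.4500
  C_13 = (-0.45)(-0.15) − (0.55)(0.00) = 0.0675
  C_21 = −[(-0.15)(1.00) − (-0.35)(-0.15)] = 0.2025
  C_22 = (0.80)(1.00) − (-0.35)(0.00) = 0.8000
  C_23 = −[(0.80)(-0.15) − (-0.15)(0.00)] = 0.1200
  C_31 = (-0.15)(-0.20) − (-0.35)(0.55) = 0.2225
  C_32 = −[(0.80)(-0.20) − (-0.35)(-0.45)] = 0.3175
  C_33 = (0.80)(0.55) − (-0.15)(-0.45) = 0.3725
det(I−A) = Σ_j (I−A)_1j·C_1j = (0.80)(0.5200) + (-0.15)(0.4500) + (-0.35)(0.0675) = 0.324875
adj(I−A) = Cᵀ =
  [ 0.5200   0.2025   0.2225]
  [ 0.4500   0.8000   0.3175]
  [ 0.0675   0.1200   0.3725]
(I − A)⁻¹ = adj(I−A) / det(I−A) ≈
  [   1.6006     0.6233     0.6849]
  [   1.3851     2.4625     0.9773]
  [   0.2078     0.3694     1.1466]
x = (I − A)⁻¹ d = adj(I−A)·d / det(I−A), with det(I−A) = 0.324875:
  x_1 = (0.5200·90 + 0.2025·140 + 0.2225·90) / 0.324875 = 95.175 / 0.324875 ≈ 292.959
  x_2 = (0.4500·90 + 0.8000·140 + 0.3175·90) / 0.324875 = 181.075 / 0.324875 ≈ 557.368
  x_3 = (0.0675·90 + 0.1200·140 + 0.3725·90) / 0.324875 = 56.40 / 0.324875 ≈ 173.605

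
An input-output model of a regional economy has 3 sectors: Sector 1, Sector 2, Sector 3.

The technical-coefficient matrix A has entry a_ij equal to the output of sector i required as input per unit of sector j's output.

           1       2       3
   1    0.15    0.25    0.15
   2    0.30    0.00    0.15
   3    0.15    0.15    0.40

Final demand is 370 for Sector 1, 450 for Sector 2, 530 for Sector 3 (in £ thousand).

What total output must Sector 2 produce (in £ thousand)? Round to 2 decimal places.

x_2 = 938.50

I − A =
  [   0.85    -0.25    -0.15]
  [  -0.30     1.00    -0.15]
  [  -0.15    -0.15     0.60]
Cofactors of I−A, C_ij = (−1)^(i+j)·(minor ij) (rows/columns in the sector order above):
  C_11 = (1.00)(0.60) − (-0.15)(-0.15) = 0.5775
  C_12 = −[(-0.30)(0.60) − (-0.15)(-0.15)] = 0.2025
  C_13 = (-0.30)(-0.15) − (1.00)(-0.15) = 0.1950
  C_21 = −[(-0.25)(0.60) − (-0.15)(-0.15)] = 0.1725
  C_22 = (0.85)(0.60) − (-0.15)(-0.15) = 0.4875
  C_23 = −[(0.85)(-0.15) − (-0.25)(-0.15)] = 0.1650
  C_31 = (-0.25)(-0.15) − (-0.15)(1.00) = 0.1875
  C_32 = −[(0.85)(-0.15) − (-0.15)(-0.30)] = 0.1725
  C_33 = (0.85)(1.00) − (-0.25)(-0.30) = 0.7750
det(I−A) = Σ_j (I−A)_1j·C_1j = (0.85)(0.5775) + (-0.25)(0.2025) + (-0.15)(0.1950) = 0.4110
adj(I−A) = Cᵀ =
  [ 0.5775   0.1725   0.1875]
  [ 0.2025   0.4875   0.1725]
  [ 0.1950   0.1650   0.7750]
(I − A)⁻¹ = adj(I−A) / det(I−A) ≈
  [   1.4051     0.4197     0.4562]
  [   0.4927     1.1861     0.4197]
  [   0.4745     0.4015     1.8856]
x = (I − A)⁻¹ d = adj(I−A)·d / det(I−A), with det(I−A) = 0.4110:
  x_1 = (0.5775·370 + 0.1725·450 + 0.1875·530) / 0.4110 = 390.675 / 0.4110 ≈ 950.55
  x_2 = (0.2025·370 + 0.4875·450 + 0.1725·530) / 0.4110 = 385.725 / 0.4110 ≈ 938.50
  x_3 = (0.1950·370 + 0.1650·450 + 0.7750·530) / 0.4110 = 557.15 / 0.4110 ≈ 1355.60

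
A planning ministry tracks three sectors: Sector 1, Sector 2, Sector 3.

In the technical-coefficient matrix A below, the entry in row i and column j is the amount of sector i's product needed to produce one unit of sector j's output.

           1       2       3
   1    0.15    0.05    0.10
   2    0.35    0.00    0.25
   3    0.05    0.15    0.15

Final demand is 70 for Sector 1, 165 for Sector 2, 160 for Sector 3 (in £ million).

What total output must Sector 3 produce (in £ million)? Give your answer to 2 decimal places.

I − A =
  [   0.85    -0.05    -0.10]
  [  -0.35     1.00    -0.25]
  [  -0.05    -0.15     0.85]
Cofactors of I−A, C_ij = (−1)^(i+j)·(minor ij) (rows/columns in the sector order above):
  C_11 = (1.00)(0.85) − (-0.25)(-0.15) = 0.8125
  C_12 = −[(-0.35)(0.85) − (-0.25)(-0.05)] = 0.3100
  C_13 = (-0.35)(-0.15) − (1.00)(-0.05) = 0.1025
  C_21 = −[(-0.05)(0.85) − (-0.10)(-0.15)] = 0.0575
  C_22 = (0.85)(0.85) − (-0.10)(-0.05) = 0.7175
  C_23 = −[(0.85)(-0.15) − (-0.05)(-0.05)] = 0.1300
  C_31 = (-0.05)(-0.25) − (-0.10)(1.00) = 0.1125
  C_32 = −[(0.85)(-0.25) − (-0.10)(-0.35)] = 0.2475
  C_33 = (0.85)(1.00) − (-0.05)(-0.35) = 0.8325
det(I−A) = Σ_j (I−A)_1j·C_1j = (0.85)(0.8125) + (-0.05)(0.3100) + (-0.10)(0.1025) = 0.664875
adj(I−A) = Cᵀ =
  [ 0.8125   0.0575   0.1125]
  [ 0.3100   0.7175   0.2475]
  [ 0.1025   0.1300   0.8325]
(I − A)⁻¹ = adj(I−A) / det(I−A) ≈
  [   1.2220     0.0865     0.1692]
  [   0.4663     1.0792     0.3723]
  [   0.1542     0.1955     1.2521]
x = (I − A)⁻¹ d = adj(I−A)·d / det(I−A), with det(I−A) = 0.664875:
  x_1 = (0.8125·70 + 0.0575·165 + 0.1125·160) / 0.664875 = 84.3625 / 0.664875 ≈ 126.88
  x_2 = (0.3100·70 + 0.7175·165 + 0.2475·160) / 0.664875 = 179.6875 / 0.664875 ≈ 270.26
  x_3 = (0.1025·70 + 0.1300·165 + 0.8325·160) / 0.664875 = 161.825 / 0.664875 ≈ 243.39

x_3 = 243.39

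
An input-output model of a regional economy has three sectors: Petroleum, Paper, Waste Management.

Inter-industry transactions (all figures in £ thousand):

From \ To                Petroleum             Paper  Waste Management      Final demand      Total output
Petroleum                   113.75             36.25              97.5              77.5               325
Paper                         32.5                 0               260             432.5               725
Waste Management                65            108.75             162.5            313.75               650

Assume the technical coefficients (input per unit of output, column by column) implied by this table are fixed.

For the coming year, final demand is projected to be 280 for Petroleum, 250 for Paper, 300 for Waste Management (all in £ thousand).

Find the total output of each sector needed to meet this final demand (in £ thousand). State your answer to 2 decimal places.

x_1 = 634.52, x_2 = 588.19, x_3 = 686.84

Technical coefficients a_ij = z_ij / X_j:
  a_11 = 113.75/325 = 0.35, a_21 = 32.5/325 = 0.10, a_31 = 65/325 = 0.20
  a_12 = 36.25/725 = 0.05, a_22 = 0/725 = 0.00, a_32 = 108.75/725 = 0.15
  a_13 = 97.5/650 = 0.15, a_23 = 260/650 = 0.40, a_33 = 162.5/650 = 0.25
I − A =
  [   0.65    -0.05    -0.15]
  [  -0.10     1.00    -0.40]
  [  -0.20    -0.15     0.75]
Cofactors of I−A, C_ij = (−1)^(i+j)·(minor ij) (rows/columns in the sector order above):
  C_11 = (1.00)(0.75) − (-0.40)(-0.15) = 0.6900
  C_12 = −[(-0.10)(0.75) − (-0.40)(-0.20)] = 0.1550
  C_13 = (-0.10)(-0.15) − (1.00)(-0.20) = 0.2150
  C_21 = −[(-0.05)(0.75) − (-0.15)(-0.15)] = 0.0600
  C_22 = (0.65)(0.75) − (-0.15)(-0.20) = 0.4575
  C_23 = −[(0.65)(-0.15) − (-0.05)(-0.20)] = 0.1075
  C_31 = (-0.05)(-0.40) − (-0.15)(1.00) = 0.1700
  C_32 = −[(0.65)(-0.40) − (-0.15)(-0.10)] = 0.2750
  C_33 = (0.65)(1.00) − (-0.05)(-0.10) = 0.6450
det(I−A) = Σ_j (I−A)_1j·C_1j = (0.65)(0.6900) + (-0.05)(0.1550) + (-0.15)(0.2150) = 0.4085
adj(I−A) = Cᵀ =
  [ 0.6900   0.0600   0.1700]
  [ 0.1550   0.4575   0.2750]
  [ 0.2150   0.1075   0.6450]
(I − A)⁻¹ = adj(I−A) / det(I−A) ≈
  [   1.6891     0.1469     0.4162]
  [   0.3794     1.1200     0.6732]
  [   0.5263     0.2632     1.5789]
x = (I − A)⁻¹ d = adj(I−A)·d / det(I−A), with det(I−A) = 0.4085:
  x_1 = (0.6900·280 + 0.0600·250 + 0.1700·300) / 0.4085 = 259.20 / 0.4085 ≈ 634.52
  x_2 = (0.1550·280 + 0.4575·250 + 0.2750·300) / 0.4085 = 240.275 / 0.4085 ≈ 588.19
  x_3 = (0.2150·280 + 0.1075·250 + 0.6450·300) / 0.4085 = 280.575 / 0.4085 ≈ 686.84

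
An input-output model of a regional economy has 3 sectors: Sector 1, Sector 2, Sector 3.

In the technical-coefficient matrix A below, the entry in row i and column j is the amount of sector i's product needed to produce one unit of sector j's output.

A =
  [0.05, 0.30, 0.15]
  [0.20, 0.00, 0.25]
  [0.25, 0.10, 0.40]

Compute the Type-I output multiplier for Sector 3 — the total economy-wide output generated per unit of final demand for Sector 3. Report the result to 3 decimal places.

m_3 = 3.065

I − A =
  [   0.95    -0.30    -0.15]
  [  -0.20     1.00    -0.25]
  [  -0.25    -0.10     0.60]
Cofactors of I−A, C_ij = (−1)^(i+j)·(minor ij) (rows/columns in the sector order above):
  C_11 = (1.00)(0.60) − (-0.25)(-0.10) = 0.5750
  C_12 = −[(-0.20)(0.60) − (-0.25)(-0.25)] = 0.1825
  C_13 = (-0.20)(-0.10) − (1.00)(-0.25) = 0.2700
  C_21 = −[(-0.30)(0.60) − (-0.15)(-0.10)] = 0.1950
  C_22 = (0.95)(0.60) − (-0.15)(-0.25) = 0.5325
  C_23 = −[(0.95)(-0.10) − (-0.30)(-0.25)] = 0.1700
  C_31 = (-0.30)(-0.25) − (-0.15)(1.00) = 0.2250
  C_32 = −[(0.95)(-0.25) − (-0.15)(-0.20)] = 0.2675
  C_33 = (0.95)(1.00) − (-0.30)(-0.20) = 0.8900
det(I−A) = Σ_j (I−A)_1j·C_1j = (0.95)(0.5750) + (-0.30)(0.1825) + (-0.15)(0.2700) = 0.4510
adj(I−A) = Cᵀ =
  [ 0.5750   0.1950   0.2250]
  [ 0.1825   0.5325   0.2675]
  [ 0.2700   0.1700   0.8900]
(I − A)⁻¹ = adj(I−A) / det(I−A) ≈
  [   1.2749     0.4324     0.4989]
  [   0.4047     1.1807     0.5931]
  [   0.5987     0.3769     1.9734]
The output multiplier for sector j is the column-j sum of the Leontief inverse (I − A)⁻¹ = adj(I−A) / det(I−A).
Column 3 of adj(I−A): (0.2250, 0.2675, 0.8900); det(I−A) = 0.4510.
m_3 = (0.2250 + 0.2675 + 0.8900) / 0.4510 = 1.3825 / 0.4510 ≈ 3.065.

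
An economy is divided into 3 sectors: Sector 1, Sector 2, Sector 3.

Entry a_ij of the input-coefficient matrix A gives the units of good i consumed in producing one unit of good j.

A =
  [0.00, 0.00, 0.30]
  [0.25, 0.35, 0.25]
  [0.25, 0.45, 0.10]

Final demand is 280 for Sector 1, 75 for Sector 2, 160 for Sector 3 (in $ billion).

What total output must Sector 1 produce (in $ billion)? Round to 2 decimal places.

x_1 = 445.19

I − A =
  [   1.00     0.00    -0.30]
  [  -0.25     0.65    -0.25]
  [  -0.25    -0.45     0.90]
Cofactors of I−A, C_ij = (−1)^(i+j)·(minor ij) (rows/columns in the sector order above):
  C_11 = (0.65)(0.90) − (-0.25)(-0.45) = 0.4725
  C_12 = −[(-0.25)(0.90) − (-0.25)(-0.25)] = 0.2875
  C_13 = (-0.25)(-0.45) − (0.65)(-0.25) = 0.2750
  C_21 = −[(0.00)(0.90) − (-0.30)(-0.45)] = 0.1350
  C_22 = (1.00)(0.90) − (-0.30)(-0.25) = 0.8250
  C_23 = −[(1.00)(-0.45) − (0.00)(-0.25)] = 0.4500
  C_31 = (0.00)(-0.25) − (-0.30)(0.65) = 0.1950
  C_32 = −[(1.00)(-0.25) − (-0.30)(-0.25)] = 0.3250
  C_33 = (1.00)(0.65) − (0.00)(-0.25) = 0.6500
det(I−A) = Σ_j (I−A)_1j·C_1j = (1.00)(0.4725) + (0.00)(0.2875) + (-0.30)(0.2750) = 0.3900
adj(I−A) = Cᵀ =
  [ 0.4725   0.1350   0.1950]
  [ 0.2875   0.8250   0.3250]
  [ 0.2750   0.4500   0.6500]
(I − A)⁻¹ = adj(I−A) / det(I−A) ≈
  [   1.2115     0.3462     0.5000]
  [   0.7372     2.1154     0.8333]
  [   0.7051     1.1538     1.6667]
x = (I − A)⁻¹ d = adj(I−A)·d / det(I−A), with det(I−A) = 0.3900:
  x_1 = (0.4725·280 + 0.1350·75 + 0.1950·160) / 0.3900 = 173.625 / 0.3900 ≈ 445.19
  x_2 = (0.2875·280 + 0.8250·75 + 0.3250·160) / 0.3900 = 194.375 / 0.3900 ≈ 498.40
  x_3 = (0.2750·280 + 0.4500·75 + 0.6500·160) / 0.3900 = 214.75 / 0.3900 ≈ 550.64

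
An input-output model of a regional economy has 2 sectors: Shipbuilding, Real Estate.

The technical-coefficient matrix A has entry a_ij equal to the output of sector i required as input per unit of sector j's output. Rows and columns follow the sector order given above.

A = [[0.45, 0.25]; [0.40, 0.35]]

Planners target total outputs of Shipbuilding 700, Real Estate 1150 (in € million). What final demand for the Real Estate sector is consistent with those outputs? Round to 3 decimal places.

d_R = 467.500

I − A =
  [   0.55    -0.25]
  [  -0.40     0.65]
d = (I − A) x:
  d_S = (+0.55)·700 + (-0.25)·1150 = 97.500
  d_R = (-0.40)·700 + (+0.65)·1150 = 467.500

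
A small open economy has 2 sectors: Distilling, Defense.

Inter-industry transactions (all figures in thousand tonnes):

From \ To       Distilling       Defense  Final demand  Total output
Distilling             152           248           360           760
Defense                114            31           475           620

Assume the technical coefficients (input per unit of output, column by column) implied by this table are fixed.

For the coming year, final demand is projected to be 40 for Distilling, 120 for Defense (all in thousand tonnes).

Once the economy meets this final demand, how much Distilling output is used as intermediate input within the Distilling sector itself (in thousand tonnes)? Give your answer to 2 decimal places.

Technical coefficients a_ij = z_ij / X_j:
  a_11 = 152/760 = 0.20, a_21 = 114/760 = 0.15
  a_12 = 248/620 = 0.40, a_22 = 31/620 = 0.05
I − A =
  [   0.80    -0.40]
  [  -0.15     0.95]
det(I−A) = (0.80)(0.95) − (-0.40)(-0.15) = 0.7000
adj(I−A) = [[0.95, 0.40], [0.15, 0.80]]
(I − A)⁻¹ = adj(I−A) / det(I−A) ≈
  [   1.3571     0.5714]
  [   0.2143     1.1429]
First solve x = (I − A)⁻¹ d = adj(I−A)·d / det(I−A); in particular x_1 = (0.95·40 + 0.40·120) / 0.7000 = 86.00 / 0.7000 ≈ 122.8571.
Intermediate flow from 1 to 1: z_11 = a_11 · x_1 = 0.20 × 86.00 / 0.7000 = 17.20 / 0.7000 ≈ 24.57.

z_11 = 24.57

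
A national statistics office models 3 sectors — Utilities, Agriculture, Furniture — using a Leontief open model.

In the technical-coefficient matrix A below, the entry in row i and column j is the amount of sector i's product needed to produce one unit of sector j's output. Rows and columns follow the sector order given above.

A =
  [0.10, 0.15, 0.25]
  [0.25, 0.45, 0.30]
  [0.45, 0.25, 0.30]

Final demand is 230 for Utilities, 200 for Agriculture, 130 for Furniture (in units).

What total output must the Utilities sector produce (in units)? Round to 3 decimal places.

x_U = 829.194

I − A =
  [   0.90    -0.15    -0.25]
  [  -0.25     0.55    -0.30]
  [  -0.45    -0.25     0.70]
Cofactors of I−A, C_ij = (−1)^(i+j)·(minor ij) (rows/columns in the sector order above):
  C_11 = (0.55)(0.70) − (-0.30)(-0.25) = 0.3100
  C_12 = −[(-0.25)(0.70) − (-0.30)(-0.45)] = 0.3100
  C_13 = (-0.25)(-0.25) − (0.55)(-0.45) = 0.3100
  C_21 = −[(-0.15)(0.70) − (-0.25)(-0.25)] = 0.1675
  C_22 = (0.90)(0.70) − (-0.25)(-0.45) = 0.5175
  C_23 = −[(0.90)(-0.25) − (-0.15)(-0.45)] = 0.2925
  C_31 = (-0.15)(-0.30) − (-0.25)(0.55) = 0.1825
  C_32 = −[(0.90)(-0.30) − (-0.25)(-0.25)] = 0.3325
  C_33 = (0.90)(0.55) − (-0.15)(-0.25) = 0.4575
det(I−A) = Σ_j (I−A)_1j·C_1j = (0.90)(0.3100) + (-0.15)(0.3100) + (-0.25)(0.3100) = 0.1550
adj(I−A) = Cᵀ =
  [ 0.3100   0.1675   0.1825]
  [ 0.3100   0.5175   0.3325]
  [ 0.3100   0.2925   0.4575]
(I − A)⁻¹ = adj(I−A) / det(I−A) ≈
  [   2.0000     1.0806     1.1774]
  [   2.0000     3.3387     2.1452]
  [   2.0000     1.8871     2.9516]
x = (I − A)⁻¹ d = adj(I−A)·d / det(I−A), with det(I−A) = 0.1550:
  x_U = (0.3100·230 + 0.1675·200 + 0.1825·130) / 0.1550 = 128.525 / 0.1550 ≈ 829.194
  x_A = (0.3100·230 + 0.5175·200 + 0.3325·130) / 0.1550 = 218.025 / 0.1550 ≈ 1406.613
  x_F = (0.3100·230 + 0.2925·200 + 0.4575·130) / 0.1550 = 189.275 / 0.1550 ≈ 1221.129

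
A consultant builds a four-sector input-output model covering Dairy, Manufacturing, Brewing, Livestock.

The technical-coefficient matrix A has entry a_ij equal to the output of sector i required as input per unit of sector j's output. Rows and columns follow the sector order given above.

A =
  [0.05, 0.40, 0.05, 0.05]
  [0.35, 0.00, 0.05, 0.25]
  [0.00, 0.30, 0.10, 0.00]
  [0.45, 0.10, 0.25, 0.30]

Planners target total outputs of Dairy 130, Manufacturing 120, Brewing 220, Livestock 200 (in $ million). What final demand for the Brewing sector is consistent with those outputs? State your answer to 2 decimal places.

I − A =
  [   0.95    -0.40    -0.05    -0.05]
  [  -0.35     1.00    -0.05    -0.25]
  [   0.00    -0.30     0.90     0.00]
  [  -0.45    -0.10    -0.25     0.70]
d = (I − A) x:
  d_D = (+0.95)·130 + (-0.40)·120 + (-0.05)·220 + (-0.05)·200 = 54.50
  d_M = (-0.35)·130 + (+1.00)·120 + (-0.05)·220 + (-0.25)·200 = 13.50
  d_B = (+0.00)·130 + (-0.30)·120 + (+0.90)·220 + (+0.00)·200 = 162.00
  d_L = (-0.45)·130 + (-0.10)·120 + (-0.25)·220 + (+0.70)·200 = 14.50

d_B = 162.00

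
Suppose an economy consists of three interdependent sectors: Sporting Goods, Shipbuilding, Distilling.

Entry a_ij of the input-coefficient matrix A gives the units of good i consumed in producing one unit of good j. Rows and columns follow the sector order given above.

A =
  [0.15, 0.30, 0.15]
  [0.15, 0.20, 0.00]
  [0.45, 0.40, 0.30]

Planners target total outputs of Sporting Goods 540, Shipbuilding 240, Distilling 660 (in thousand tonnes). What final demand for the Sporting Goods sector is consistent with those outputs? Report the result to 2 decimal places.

d_1 = 288.00

I − A =
  [   0.85    -0.30    -0.15]
  [  -0.15     0.80     0.00]
  [  -0.45    -0.40     0.70]
d = (I − A) x:
  d_1 = (+0.85)·540 + (-0.30)·240 + (-0.15)·660 = 288.00
  d_2 = (-0.15)·540 + (+0.80)·240 + (+0.00)·660 = 111.00
  d_3 = (-0.45)·540 + (-0.40)·240 + (+0.70)·660 = 123.00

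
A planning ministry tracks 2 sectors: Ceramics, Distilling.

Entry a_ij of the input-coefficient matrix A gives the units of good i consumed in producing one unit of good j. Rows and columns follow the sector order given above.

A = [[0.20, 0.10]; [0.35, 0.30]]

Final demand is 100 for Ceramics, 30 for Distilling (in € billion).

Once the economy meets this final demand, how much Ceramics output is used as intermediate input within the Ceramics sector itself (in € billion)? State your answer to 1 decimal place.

z_CC = 27.8

I − A =
  [   0.80    -0.10]
  [  -0.35     0.70]
det(I−A) = (0.80)(0.70) − (-0.10)(-0.35) = 0.5250
adj(I−A) = [[0.70, 0.10], [0.35, 0.80]]
(I − A)⁻¹ = adj(I−A) / det(I−A) ≈
  [   1.3333     0.1905]
  [   0.6667     1.5238]
First solve x = (I − A)⁻¹ d = adj(I−A)·d / det(I−A); in particular x_C = (0.70·100 + 0.10·30) / 0.5250 = 73.00 / 0.5250 ≈ 139.048.
Intermediate flow from C to C: z_CC = a_CC · x_C = 0.20 × 73.00 / 0.5250 = 14.60 / 0.5250 ≈ 27.8.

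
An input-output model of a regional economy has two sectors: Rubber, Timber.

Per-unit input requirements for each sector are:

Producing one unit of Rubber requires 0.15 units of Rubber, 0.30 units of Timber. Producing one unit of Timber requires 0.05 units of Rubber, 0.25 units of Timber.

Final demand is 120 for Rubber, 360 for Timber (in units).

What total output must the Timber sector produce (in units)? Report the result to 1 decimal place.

x_2 = 549.4

I − A =
  [   0.85    -0.05]
  [  -0.30     0.75]
det(I−A) = (0.85)(0.75) − (-0.05)(-0.30) = 0.6225
adj(I−A) = [[0.75, 0.05], [0.30, 0.85]]
(I − A)⁻¹ = adj(I−A) / det(I−A) ≈
  [   1.2048     0.0803]
  [   0.4819     1.3655]
x = (I − A)⁻¹ d = adj(I−A)·d / det(I−A), with det(I−A) = 0.6225:
  x_1 = (0.75·120 + 0.05·360) / 0.6225 = 108.00 / 0.6225 ≈ 173.5
  x_2 = (0.30·120 + 0.85·360) / 0.6225 = 342.00 / 0.6225 ≈ 549.4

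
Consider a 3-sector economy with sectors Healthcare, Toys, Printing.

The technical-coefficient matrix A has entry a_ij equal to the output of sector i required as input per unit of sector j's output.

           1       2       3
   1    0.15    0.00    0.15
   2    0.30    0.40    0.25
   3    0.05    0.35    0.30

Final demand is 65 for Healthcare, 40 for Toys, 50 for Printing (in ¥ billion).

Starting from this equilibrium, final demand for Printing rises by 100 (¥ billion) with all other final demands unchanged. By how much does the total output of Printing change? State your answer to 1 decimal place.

I − A =
  [   0.85     0.00    -0.15]
  [  -0.30     0.60    -0.25]
  [  -0.05    -0.35     0.70]
Cofactors of I−A, C_ij = (−1)^(i+j)·(minor ij) (rows/columns in the sector order above):
  C_11 = (0.60)(0.70) − (-0.25)(-0.35) = 0.3325
  C_12 = −[(-0.30)(0.70) − (-0.25)(-0.05)] = 0.2225
  C_13 = (-0.30)(-0.35) − (0.60)(-0.05) = 0.1350
  C_21 = −[(0.00)(0.70) − (-0.15)(-0.35)] = 0.0525
  C_22 = (0.85)(0.70) − (-0.15)(-0.05) = 0.5875
  C_23 = −[(0.85)(-0.35) − (0.00)(-0.05)] = 0.2975
  C_31 = (0.00)(-0.25) − (-0.15)(0.60) = 0.0900
  C_32 = −[(0.85)(-0.25) − (-0.15)(-0.30)] = 0.2575
  C_33 = (0.85)(0.60) − (0.00)(-0.30) = 0.5100
det(I−A) = Σ_j (I−A)_1j·C_1j = (0.85)(0.3325) + (0.00)(0.2225) + (-0.15)(0.1350) = 0.262375
adj(I−A) = Cᵀ =
  [ 0.3325   0.0525   0.0900]
  [ 0.2225   0.5875   0.2575]
  [ 0.1350   0.2975   0.5100]
(I − A)⁻¹ = adj(I−A) / det(I−A) ≈
  [   1.2673     0.2001     0.3430]
  [   0.8480     2.2392     0.9814]
  [   0.5145     1.1339     1.9438]
Δx = (I − A)⁻¹ Δd with Δd having +100 in the Printing component and 0 elsewhere.
So Δx_3 = L_33 · (+100), where L_33 = adj(I−A)_33 / det(I−A) = 0.5100 / 0.262375.
Δx_3 = 0.5100 × (+100) / 0.262375 = 51.00 / 0.262375 ≈ 194.4.

Δx_3 = 194.4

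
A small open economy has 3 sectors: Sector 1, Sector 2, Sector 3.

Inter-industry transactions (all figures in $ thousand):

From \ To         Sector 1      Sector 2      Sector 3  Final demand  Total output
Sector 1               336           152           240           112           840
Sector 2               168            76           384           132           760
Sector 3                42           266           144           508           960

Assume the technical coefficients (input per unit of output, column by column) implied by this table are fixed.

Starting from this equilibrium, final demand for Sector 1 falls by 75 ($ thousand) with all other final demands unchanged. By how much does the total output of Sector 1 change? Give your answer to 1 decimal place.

Δx_1 = -152.1

Technical coefficients a_ij = z_ij / X_j:
  a_11 = 336/840 = 0.40, a_21 = 168/840 = 0.20, a_31 = 42/840 = 0.05
  a_12 = 152/760 = 0.20, a_22 = 76/760 = 0.10, a_32 = 266/760 = 0.35
  a_13 = 240/960 = 0.25, a_23 = 384/960 = 0.40, a_33 = 144/960 = 0.15
I − A =
  [   0.60    -0.20    -0.25]
  [  -0.20     0.90    -0.40]
  [  -0.05    -0.35     0.85]
Cofactors of I−A, C_ij = (−1)^(i+j)·(minor ij) (rows/columns in the sector order above):
  C_11 = (0.90)(0.85) − (-0.40)(-0.35) = 0.6250
  C_12 = −[(-0.20)(0.85) − (-0.40)(-0.05)] = 0.1900
  C_13 = (-0.20)(-0.35) − (0.90)(-0.05) = 0.1150
  C_21 = −[(-0.20)(0.85) − (-0.25)(-0.35)] = 0.2575
  C_22 = (0.60)(0.85) − (-0.25)(-0.05) = 0.4975
  C_23 = −[(0.60)(-0.35) − (-0.20)(-0.05)] = 0.2200
  C_31 = (-0.20)(-0.40) − (-0.25)(0.90) = 0.3050
  C_32 = −[(0.60)(-0.40) − (-0.25)(-0.20)] = 0.2900
  C_33 = (0.60)(0.90) − (-0.20)(-0.20) = 0.5000
det(I−A) = Σ_j (I−A)_1j·C_1j = (0.60)(0.6250) + (-0.20)(0.1900) + (-0.25)(0.1150) = 0.30825
adj(I−A) = Cᵀ =
  [ 0.6250   0.2575   0.3050]
  [ 0.1900   0.4975   0.2900]
  [ 0.1150   0.2200   0.5000]
(I − A)⁻¹ = adj(I−A) / det(I−A) ≈
  [   2.0276     0.8354     0.9895]
  [   0.6164     1.6139     0.9408]
  [   0.3731     0.7137     1.6221]
Δx = (I − A)⁻¹ Δd with Δd having -75 in the Sector 1 component and 0 elsewhere.
So Δx_1 = L_11 · (-75), where L_11 = adj(I−A)_11 / det(I−A) = 0.6250 / 0.30825.
Δx_1 = 0.6250 × (-75) / 0.30825 = -46.875 / 0.30825 ≈ -152.1.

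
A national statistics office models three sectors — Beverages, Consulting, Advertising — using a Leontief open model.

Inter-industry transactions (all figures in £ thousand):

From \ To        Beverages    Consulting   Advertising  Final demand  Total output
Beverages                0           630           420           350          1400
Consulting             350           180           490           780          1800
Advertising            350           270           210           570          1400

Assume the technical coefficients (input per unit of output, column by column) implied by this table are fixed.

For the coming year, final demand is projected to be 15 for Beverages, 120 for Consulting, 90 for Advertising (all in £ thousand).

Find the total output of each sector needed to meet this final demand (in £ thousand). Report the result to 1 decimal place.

Technical coefficients a_ij = z_ij / X_j:
  a_BB = 0/1400 = 0.00, a_CB = 350/1400 = 0.25, a_AB = 350/1400 = 0.25
  a_BC = 630/1800 = 0.35, a_CC = 180/1800 = 0.10, a_AC = 270/1800 = 0.15
  a_BA = 420/1400 = 0.30, a_CA = 490/1400 = 0.35, a_AA = 210/1400 = 0.15
I − A =
  [   1.00    -0.35    -0.30]
  [  -0.25     0.90    -0.35]
  [  -0.25    -0.15     0.85]
Cofactors of I−A, C_ij = (−1)^(i+j)·(minor ij) (rows/columns in the sector order above):
  C_11 = (0.90)(0.85) − (-0.35)(-0.15) = 0.7125
  C_12 = −[(-0.25)(0.85) − (-0.35)(-0.25)] = 0.3000
  C_13 = (-0.25)(-0.15) − (0.90)(-0.25) = 0.2625
  C_21 = −[(-0.35)(0.85) − (-0.30)(-0.15)] = 0.3425
  C_22 = (1.00)(0.85) − (-0.30)(-0.25) = 0.7750
  C_23 = −[(1.00)(-0.15) − (-0.35)(-0.25)] = 0.2375
  C_31 = (-0.35)(-0.35) − (-0.30)(0.90) = 0.3925
  C_32 = −[(1.00)(-0.35) − (-0.30)(-0.25)] = 0.4250
  C_33 = (1.00)(0.90) − (-0.35)(-0.25) = 0.8125
det(I−A) = Σ_j (I−A)_1j·C_1j = (1.00)(0.7125) + (-0.35)(0.3000) + (-0.30)(0.2625) = 0.52875
adj(I−A) = Cᵀ =
  [ 0.7125   0.3425   0.3925]
  [ 0.3000   0.7750   0.4250]
  [ 0.2625   0.2375   0.8125]
(I − A)⁻¹ = adj(I−A) / det(I−A) ≈
  [   1.3475     0.6478     0.7423]
  [   0.5674     1.4657     0.8038]
  [   0.4965     0.4492     1.5366]
x = (I − A)⁻¹ d = adj(I−A)·d / det(I−A), with det(I−A) = 0.52875:
  x_B = (0.7125·15 + 0.3425·120 + 0.3925·90) / 0.52875 = 87.1125 / 0.52875 ≈ 164.8
  x_C = (0.3000·15 + 0.7750·120 + 0.4250·90) / 0.52875 = 135.75 / 0.52875 ≈ 256.7
  x_A = (0.2625·15 + 0.2375·120 + 0.8125·90) / 0.52875 = 105.5625 / 0.52875 ≈ 199.6

x_B = 164.8, x_C = 256.7, x_A = 199.6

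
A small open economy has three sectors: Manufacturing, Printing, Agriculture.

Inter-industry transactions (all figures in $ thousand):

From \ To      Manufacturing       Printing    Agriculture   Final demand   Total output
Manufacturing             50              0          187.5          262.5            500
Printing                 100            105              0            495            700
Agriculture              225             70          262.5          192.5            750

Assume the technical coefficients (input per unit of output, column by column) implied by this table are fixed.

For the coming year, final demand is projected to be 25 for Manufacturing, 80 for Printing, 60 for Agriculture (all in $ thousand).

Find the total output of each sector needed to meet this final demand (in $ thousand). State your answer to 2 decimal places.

x_1 = 72.01, x_2 = 111.06, x_3 = 159.25

Technical coefficients a_ij = z_ij / X_j:
  a_11 = 50/500 = 0.10, a_21 = 100/500 = 0.20, a_31 = 225/500 = 0.45
  a_12 = 0/700 = 0.00, a_22 = 105/700 = 0.15, a_32 = 70/700 = 0.10
  a_13 = 187.5/750 = 0.25, a_23 = 0/750 = 0.00, a_33 = 262.5/750 = 0.35
I − A =
  [   0.90     0.00    -0.25]
  [  -0.20     0.85     0.00]
  [  -0.45    -0.10     0.65]
Cofactors of I−A, C_ij = (−1)^(i+j)·(minor ij) (rows/columns in the sector order above):
  C_11 = (0.85)(0.65) − (0.00)(-0.10) = 0.5525
  C_12 = −[(-0.20)(0.65) − (0.00)(-0.45)] = 0.1300
  C_13 = (-0.20)(-0.10) − (0.85)(-0.45) = 0.4025
  C_21 = −[(0.00)(0.65) − (-0.25)(-0.10)] = 0.0250
  C_22 = (0.90)(0.65) − (-0.25)(-0.45) = 0.4725
  C_23 = −[(0.90)(-0.10) − (0.00)(-0.45)] = 0.0900
  C_31 = (0.00)(0.00) − (-0.25)(0.85) = 0.2125
  C_32 = −[(0.90)(0.00) − (-0.25)(-0.20)] = 0.0500
  C_33 = (0.90)(0.85) − (0.00)(-0.20) = 0.7650
det(I−A) = Σ_j (I−A)_1j·C_1j = (0.90)(0.5525) + (0.00)(0.1300) + (-0.25)(0.4025) = 0.396625
adj(I−A) = Cᵀ =
  [ 0.5525   0.0250   0.2125]
  [ 0.1300   0.4725   0.0500]
  [ 0.4025   0.0900   0.7650]
(I − A)⁻¹ = adj(I−A) / det(I−A) ≈
  [   1.3930     0.0630     0.5358]
  [   0.3278     1.1913     0.1261]
  [   1.0148     0.2269     1.9288]
x = (I − A)⁻¹ d = adj(I−A)·d / det(I−A), with det(I−A) = 0.396625:
  x_1 = (0.5525·25 + 0.0250·80 + 0.2125·60) / 0.396625 = 28.5625 / 0.396625 ≈ 72.01
  x_2 = (0.1300·25 + 0.4725·80 + 0.0500·60) / 0.396625 = 44.05 / 0.396625 ≈ 111.06
  x_3 = (0.4025·25 + 0.0900·80 + 0.7650·60) / 0.396625 = 63.1625 / 0.396625 ≈ 159.25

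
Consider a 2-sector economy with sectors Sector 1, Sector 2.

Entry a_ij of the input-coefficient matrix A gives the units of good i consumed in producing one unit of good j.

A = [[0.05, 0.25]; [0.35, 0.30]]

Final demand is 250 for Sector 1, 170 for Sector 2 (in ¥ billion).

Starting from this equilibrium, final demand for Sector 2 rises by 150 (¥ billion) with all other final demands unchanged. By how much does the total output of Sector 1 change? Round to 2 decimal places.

I − A =
  [   0.95    -0.25]
  [  -0.35     0.70]
det(I−A) = (0.95)(0.70) − (-0.25)(-0.35) = 0.5775
adj(I−A) = [[0.70, 0.25], [0.35, 0.95]]
(I − A)⁻¹ = adj(I−A) / det(I−A) ≈
  [   1.2121     0.4329]
  [   0.6061     1.6450]
Δx = (I − A)⁻¹ Δd with Δd having +150 in the Sector 2 component and 0 elsewhere.
So Δx_1 = L_12 · (+150), where L_12 = adj(I−A)_12 / det(I−A) = 0.25 / 0.5775.
Δx_1 = 0.25 × (+150) / 0.5775 = 37.50 / 0.5775 ≈ 64.94.

Δx_1 = 64.94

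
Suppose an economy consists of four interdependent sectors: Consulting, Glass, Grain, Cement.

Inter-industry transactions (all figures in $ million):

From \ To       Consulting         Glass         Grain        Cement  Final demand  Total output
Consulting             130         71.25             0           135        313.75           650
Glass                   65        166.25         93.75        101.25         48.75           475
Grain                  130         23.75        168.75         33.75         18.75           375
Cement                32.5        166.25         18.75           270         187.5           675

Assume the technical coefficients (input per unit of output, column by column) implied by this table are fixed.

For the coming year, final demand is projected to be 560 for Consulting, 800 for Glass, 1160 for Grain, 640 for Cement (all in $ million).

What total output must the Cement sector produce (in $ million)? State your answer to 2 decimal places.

x_4 = 3851.57

Technical coefficients a_ij = z_ij / X_j:
  a_11 = 130/650 = 0.20, a_21 = 65/650 = 0.10, a_31 = 130/650 = 0.20, a_41 = 32.5/650 = 0.05
  a_12 = 71.25/475 = 0.15, a_22 = 166.25/475 = 0.35, a_32 = 23.75/475 = 0.05, a_42 = 166.25/475 = 0.35
  a_13 = 0/375 = 0.00, a_23 = 93.75/375 = 0.25, a_33 = 168.75/375 = 0.45, a_43 = 18.75/375 = 0.05
  a_14 = 135/675 = 0.20, a_24 = 101.25/675 = 0.15, a_34 = 33.75/675 = 0.05, a_44 = 270/675 = 0.40
I − A =
  [   0.80    -0.15     0.00    -0.20]
  [  -0.10     0.65    -0.25    -0.15]
  [  -0.20    -0.05     0.55    -0.05]
  [  -0.05    -0.35    -0.05     0.60]
Compute the cofactors C_ij = (−1)^(i+j)·(3×3 minor ij) of I−A; the adjugate is their transpose:
adj(I−A) = Cᵀ =
  [ 0.171750   0.088125   0.047625   0.083250]
  [ 0.069000   0.254500   0.124500   0.097000]
  [ 0.074250   0.069875   0.246375   0.062750]
  [ 0.060750   0.161625   0.097125   0.260250]
det(I−A) = Σ_j (I−A)_1j·C_1j = (0.80)(0.171750) + (-0.15)(0.069000) + (0.00)(0.074250) + (-0.20)(0.060750) = 0.1149
(I − A)⁻¹ = adj(I−A) / det(I−A) ≈
  [   1.4948     0.7670     0.4145     0.7245]
  [   0.6005     2.2150     1.0836     0.8442]
  [   0.6462     0.6081     2.1443     0.5461]
  [   0.5287     1.4067     0.8453     2.2650]
x = (I − A)⁻¹ d = adj(I−A)·d / det(I−A), with det(I−A) = 0.1149:
  x_1 = (0.171750·560 + 0.088125·800 + 0.047625·1160 + 0.083250·640) / 0.1149 = 275.205 / 0.1149 ≈ 2395.17
  x_2 = (0.069000·560 + 0.254500·800 + 0.124500·1160 + 0.097000·640) / 0.1149 = 448.74 / 0.1149 ≈ 3905.48
  x_3 = (0.074250·560 + 0.069875·800 + 0.246375·1160 + 0.062750·640) / 0.1149 = 423.435 / 0.1149 ≈ 3685.25
  x_4 = (0.060750·560 + 0.161625·800 + 0.097125·1160 + 0.260250·640) / 0.1149 = 442.545 / 0.1149 ≈ 3851.57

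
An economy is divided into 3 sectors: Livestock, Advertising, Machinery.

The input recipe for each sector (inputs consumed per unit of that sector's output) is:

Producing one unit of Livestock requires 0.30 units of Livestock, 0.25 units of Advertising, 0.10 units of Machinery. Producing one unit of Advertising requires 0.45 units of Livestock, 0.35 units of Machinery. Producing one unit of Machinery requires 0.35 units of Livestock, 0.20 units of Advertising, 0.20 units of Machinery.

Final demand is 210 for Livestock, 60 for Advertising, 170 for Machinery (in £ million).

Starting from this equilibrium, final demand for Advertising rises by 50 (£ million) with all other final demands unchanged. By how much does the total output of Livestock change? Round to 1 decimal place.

I − A =
  [   0.70    -0.45    -0.35]
  [  -0.25     1.00    -0.20]
  [  -0.10    -0.35     0.80]
Cofactors of I−A, C_ij = (−1)^(i+j)·(minor ij) (rows/columns in the sector order above):
  C_11 = (1.00)(0.80) − (-0.20)(-0.35) = 0.7300
  C_12 = −[(-0.25)(0.80) − (-0.20)(-0.10)] = 0.2200
  C_13 = (-0.25)(-0.35) − (1.00)(-0.10) = 0.1875
  C_21 = −[(-0.45)(0.80) − (-0.35)(-0.35)] = 0.4825
  C_22 = (0.70)(0.80) − (-0.35)(-0.10) = 0.5250
  C_23 = −[(0.70)(-0.35) − (-0.45)(-0.10)] = 0.2900
  C_31 = (-0.45)(-0.20) − (-0.35)(1.00) = 0.4400
  C_32 = −[(0.70)(-0.20) − (-0.35)(-0.25)] = 0.2275
  C_33 = (0.70)(1.00) − (-0.45)(-0.25) = 0.5875
det(I−A) = Σ_j (I−A)_1j·C_1j = (0.70)(0.7300) + (-0.45)(0.2200) + (-0.35)(0.1875) = 0.346375
adj(I−A) = Cᵀ =
  [ 0.7300   0.4825   0.4400]
  [ 0.2200   0.5250   0.2275]
  [ 0.1875   0.2900   0.5875]
(I − A)⁻¹ = adj(I−A) / det(I−A) ≈
  [   2.1075     1.3930     1.2703]
  [   0.6351     1.5157     0.6568]
  [   0.5413     0.8372     1.6961]
Δx = (I − A)⁻¹ Δd with Δd having +50 in the Advertising component and 0 elsewhere.
So Δx_1 = L_12 · (+50), where L_12 = adj(I−A)_12 / det(I−A) = 0.4825 / 0.346375.
Δx_1 = 0.4825 × (+50) / 0.346375 = 24.125 / 0.346375 ≈ 69.6.

Δx_1 = 69.6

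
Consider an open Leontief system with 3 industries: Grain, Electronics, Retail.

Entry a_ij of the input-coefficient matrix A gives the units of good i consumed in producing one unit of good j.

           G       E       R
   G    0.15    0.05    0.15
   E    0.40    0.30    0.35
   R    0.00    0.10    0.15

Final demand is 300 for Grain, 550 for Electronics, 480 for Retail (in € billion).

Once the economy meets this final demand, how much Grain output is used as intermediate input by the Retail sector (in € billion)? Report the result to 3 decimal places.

I − A =
  [   0.85    -0.05    -0.15]
  [  -0.40     0.70    -0.35]
  [   0.00    -0.10     0.85]
Cofactors of I−A, C_ij = (−1)^(i+j)·(minor ij) (rows/columns in the sector order above):
  C_11 = (0.70)(0.85) − (-0.35)(-0.10) = 0.5600
  C_12 = −[(-0.40)(0.85) − (-0.35)(0.00)] = 0.3400
  C_13 = (-0.40)(-0.10) − (0.70)(0.00) = 0.0400
  C_21 = −[(-0.05)(0.85) − (-0.15)(-0.10)] = 0.0575
  C_22 = (0.85)(0.85) − (-0.15)(0.00) = 0.7225
  C_23 = −[(0.85)(-0.10) − (-0.05)(0.00)] = 0.0850
  C_31 = (-0.05)(-0.35) − (-0.15)(0.70) = 0.1225
  C_32 = −[(0.85)(-0.35) − (-0.15)(-0.40)] = 0.3575
  C_33 = (0.85)(0.70) − (-0.05)(-0.40) = 0.5750
det(I−A) = Σ_j (I−A)_1j·C_1j = (0.85)(0.5600) + (-0.05)(0.3400) + (-0.15)(0.0400) = 0.4530
adj(I−A) = Cᵀ =
  [ 0.5600   0.0575   0.1225]
  [ 0.3400   0.7225   0.3575]
  [ 0.0400   0.0850   0.5750]
(I − A)⁻¹ = adj(I−A) / det(I−A) ≈
  [   1.2362     0.1269     0.2704]
  [   0.7506     1.5949     0.7892]
  [   0.0883     0.1876     1.2693]
First solve x = (I − A)⁻¹ d = adj(I−A)·d / det(I−A); in particular x_R = (0.0400·300 + 0.0850·550 + 0.5750·480) / 0.4530 = 334.75 / 0.4530 ≈ 738.96247.
Intermediate flow from G to R: z_GR = a_GR · x_R = 0.15 × 334.75 / 0.4530 = 50.2125 / 0.4530 ≈ 110.844.

z_GR = 110.844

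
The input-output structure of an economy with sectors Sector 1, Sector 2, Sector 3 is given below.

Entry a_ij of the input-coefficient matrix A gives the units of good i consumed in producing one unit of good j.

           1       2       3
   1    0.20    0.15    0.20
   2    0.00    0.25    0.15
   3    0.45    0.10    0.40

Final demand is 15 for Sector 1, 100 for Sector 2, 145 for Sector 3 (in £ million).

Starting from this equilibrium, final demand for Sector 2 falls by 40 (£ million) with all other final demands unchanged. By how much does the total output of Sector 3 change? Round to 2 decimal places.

Δx_3 = -21.82

I − A =
  [   0.80    -0.15    -0.20]
  [   0.00     0.75    -0.15]
  [  -0.45    -0.10     0.60]
Cofactors of I−A, C_ij = (−1)^(i+j)·(minor ij) (rows/columns in the sector order above):
  C_11 = (0.75)(0.60) − (-0.15)(-0.10) = 0.4350
  C_12 = −[(0.00)(0.60) − (-0.15)(-0.45)] = 0.0675
  C_13 = (0.00)(-0.10) − (0.75)(-0.45) = 0.3375
  C_21 = −[(-0.15)(0.60) − (-0.20)(-0.10)] = 0.1100
  C_22 = (0.80)(0.60) − (-0.20)(-0.45) = 0.3900
  C_23 = −[(0.80)(-0.10) − (-0.15)(-0.45)] = 0.1475
  C_31 = (-0.15)(-0.15) − (-0.20)(0.75) = 0.1725
  C_32 = −[(0.80)(-0.15) − (-0.20)(0.00)] = 0.1200
  C_33 = (0.80)(0.75) − (-0.15)(0.00) = 0.6000
det(I−A) = Σ_j (I−A)_1j·C_1j = (0.80)(0.4350) + (-0.15)(0.0675) + (-0.20)(0.3375) = 0.270375
adj(I−A) = Cᵀ =
  [ 0.4350   0.1100   0.1725]
  [ 0.0675   0.3900   0.1200]
  [ 0.3375   0.1475   0.6000]
(I − A)⁻¹ = adj(I−A) / det(I−A) ≈
  [   1.6089     0.4068     0.6380]
  [   0.2497     1.4424     0.4438]
  [   1.2483     0.5455     2.2191]
Δx = (I − A)⁻¹ Δd with Δd having -40 in the Sector 2 component and 0 elsewhere.
So Δx_3 = L_32 · (-40), where L_32 = adj(I−A)_32 / det(I−A) = 0.1475 / 0.270375.
Δx_3 = 0.1475 × (-40) / 0.270375 = -5.90 / 0.270375 ≈ -21.82.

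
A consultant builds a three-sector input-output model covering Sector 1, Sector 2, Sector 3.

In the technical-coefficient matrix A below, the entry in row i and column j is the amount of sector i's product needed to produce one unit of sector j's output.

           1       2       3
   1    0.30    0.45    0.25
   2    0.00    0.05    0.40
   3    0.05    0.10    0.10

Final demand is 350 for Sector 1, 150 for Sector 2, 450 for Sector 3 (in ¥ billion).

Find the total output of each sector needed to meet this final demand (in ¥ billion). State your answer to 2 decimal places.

x_1 = 978.17, x_2 = 410.51, x_3 = 599.95

I − A =
  [   0.70    -0.45    -0.25]
  [   0.00     0.95    -0.40]
  [  -0.05    -0.10     0.90]
Cofactors of I−A, C_ij = (−1)^(i+j)·(minor ij) (rows/columns in the sector order above):
  C_11 = (0.95)(0.90) − (-0.40)(-0.10) = 0.8150
  C_12 = −[(0.00)(0.90) − (-0.40)(-0.05)] = 0.0200
  C_13 = (0.00)(-0.10) − (0.95)(-0.05) = 0.0475
  C_21 = −[(-0.45)(0.90) − (-0.25)(-0.10)] = 0.4300
  C_22 = (0.70)(0.90) − (-0.25)(-0.05) = 0.6175
  C_23 = −[(0.70)(-0.10) − (-0.45)(-0.05)] = 0.0925
  C_31 = (-0.45)(-0.40) − (-0.25)(0.95) = 0.4175
  C_32 = −[(0.70)(-0.40) − (-0.25)(0.00)] = 0.2800
  C_33 = (0.70)(0.95) − (-0.45)(0.00) = 0.6650
det(I−A) = Σ_j (I−A)_1j·C_1j = (0.70)(0.8150) + (-0.45)(0.0200) + (-0.25)(0.0475) = 0.549625
adj(I−A) = Cᵀ =
  [ 0.8150   0.4300   0.4175]
  [ 0.0200   0.6175   0.2800]
  [ 0.0475   0.0925   0.6650]
(I − A)⁻¹ = adj(I−A) / det(I−A) ≈
  [   1.4828     0.7824     0.7596]
  [   0.0364     1.1235     0.5094]
  [   0.0864     0.1683     1.2099]
x = (I − A)⁻¹ d = adj(I−A)·d / det(I−A), with det(I−A) = 0.549625:
  x_1 = (0.8150·350 + 0.4300·150 + 0.4175·450) / 0.549625 = 537.625 / 0.549625 ≈ 978.17
  x_2 = (0.0200·350 + 0.6175·150 + 0.2800·450) / 0.549625 = 225.625 / 0.549625 ≈ 410.51
  x_3 = (0.0475·350 + 0.0925·150 + 0.6650·450) / 0.549625 = 329.75 / 0.549625 ≈ 599.95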